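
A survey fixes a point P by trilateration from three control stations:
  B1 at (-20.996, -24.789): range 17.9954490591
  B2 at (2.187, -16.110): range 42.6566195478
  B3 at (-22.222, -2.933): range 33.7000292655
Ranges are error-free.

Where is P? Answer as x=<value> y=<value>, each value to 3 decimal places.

eq1: (x + 20.996)² + (y + 24.789)² = 17.9954490591²
eq2: (x − 2.187)² + (y + 16.110)² = 42.6566195478²
eq3: (x + 22.222)² + (y + 2.933)² = 33.7000292655²
eq3−eq2, eq3−eq1 (x²,y² cancel):
  48.818·x − 26.354·y = -921.999923
  2.452·x − 43.712·y = 1364.762550
det = 48.818·-43.712 − -26.354·2.452 = -2069.312408
x = (-921.999923·-43.712 − -26.354·1364.762550) / -2069.312408 = -36.857370
y = (48.818·1364.762550 − -921.999923·2.452) / -2069.312408 = -33.289184

x=-36.857 y=-33.289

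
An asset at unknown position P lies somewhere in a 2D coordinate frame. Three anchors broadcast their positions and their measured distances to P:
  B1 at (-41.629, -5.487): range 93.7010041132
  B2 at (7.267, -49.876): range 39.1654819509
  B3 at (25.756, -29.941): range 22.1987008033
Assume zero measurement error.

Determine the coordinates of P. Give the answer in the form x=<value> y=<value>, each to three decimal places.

eq1: (x + 41.629)² + (y + 5.487)² = 93.7010041132²
eq2: (x − 7.267)² + (y + 49.876)² = 39.1654819509²
eq3: (x − 25.756)² + (y + 29.941)² = 22.1987008033²
eq1−eq3, eq1−eq2 (x²,y² cancel):
  134.770·x − 48.908·y = 8083.850061
  97.792·x − 88.778·y = 8023.287050
det = 134.770·-88.778 − -48.908·97.792 = -7181.799924
x = (8083.850061·-88.778 − -48.908·8023.287050) / -7181.799924 = 45.290195
y = (134.770·8023.287050 − 8083.850061·97.792) / -7181.799924 = -40.486025

x=45.290 y=-40.486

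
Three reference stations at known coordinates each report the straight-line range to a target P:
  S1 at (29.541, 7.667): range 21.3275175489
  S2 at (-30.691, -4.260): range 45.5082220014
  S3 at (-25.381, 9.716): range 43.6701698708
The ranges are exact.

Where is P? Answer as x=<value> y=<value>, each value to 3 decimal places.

eq1: (x − 29.541)² + (y − 7.667)² = 21.3275175489²
eq2: (x + 30.691)² + (y + 4.260)² = 45.5082220014²
eq3: (x + 25.381)² + (y − 9.716)² = 43.6701698708²
eq2−eq3, eq2−eq1 (x²,y² cancel):
  10.620·x + 27.952·y = -57.574731
  120.464·x + 23.854·y = 1587.503754
det = 10.620·23.854 − 27.952·120.464 = -3113.880248
x = (-57.574731·23.854 − 27.952·1587.503754) / -3113.880248 = 14.691410
y = (10.620·1587.503754 − -57.574731·120.464) / -3113.880248 = -7.641582

x=14.691 y=-7.642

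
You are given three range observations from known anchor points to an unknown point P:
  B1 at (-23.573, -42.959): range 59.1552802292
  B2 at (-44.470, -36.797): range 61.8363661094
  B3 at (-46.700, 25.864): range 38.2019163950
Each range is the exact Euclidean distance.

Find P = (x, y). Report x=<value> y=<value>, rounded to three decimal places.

eq1: (x + 23.573)² + (y + 42.959)² = 59.1552802292²
eq2: (x + 44.470)² + (y + 36.797)² = 61.8363661094²
eq3: (x + 46.700)² + (y − 25.864)² = 38.2019163950²
eq2−eq3, eq2−eq1 (x²,y² cancel):
  -4.460·x + 125.322·y = 1882.586144
  41.794·x − 12.324·y = -606.049104
det = -4.460·-12.324 − 125.322·41.794 = -5182.742628
x = (1882.586144·-12.324 − 125.322·-606.049104) / -5182.742628 = -10.178066
y = (-4.460·-606.049104 − 1882.586144·41.794) / -5182.742628 = 14.659772

x=-10.178 y=14.660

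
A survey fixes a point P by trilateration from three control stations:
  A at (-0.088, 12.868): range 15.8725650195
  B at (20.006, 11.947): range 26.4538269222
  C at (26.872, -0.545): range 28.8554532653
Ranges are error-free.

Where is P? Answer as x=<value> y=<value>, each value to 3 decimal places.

eq1: (x + 0.088)² + (y − 12.868)² = 15.8725650195²
eq2: (x − 20.006)² + (y − 11.947)² = 26.4538269222²
eq3: (x − 26.872)² + (y + 0.545)² = 28.8554532653²
eq1−eq2, eq1−eq3 (x²,y² cancel):
  40.188·x − 1.842·y = -70.488962
  53.920·x − 26.826·y = -23.890622
det = 40.188·-26.826 − -1.842·53.920 = -978.762648
x = (-70.488962·-26.826 − -1.842·-23.890622) / -978.762648 = -1.887005
y = (40.188·-23.890622 − -70.488962·53.920) / -978.762648 = -2.902285

x=-1.887 y=-2.902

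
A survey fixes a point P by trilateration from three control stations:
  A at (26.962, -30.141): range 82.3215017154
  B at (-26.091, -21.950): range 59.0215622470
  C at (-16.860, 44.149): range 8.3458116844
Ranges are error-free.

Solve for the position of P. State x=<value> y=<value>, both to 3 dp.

x=-20.893 y=36.842

eq1: (x − 26.962)² + (y + 30.141)² = 82.3215017154²
eq2: (x + 26.091)² + (y + 21.950)² = 59.0215622470²
eq3: (x + 16.860)² + (y − 44.149)² = 8.3458116844²
eq2−eq3, eq2−eq1 (x²,y² cancel):
  18.462·x + 132.198·y = 4484.743257
  106.106·x − 16.382·y = -2820.398291
det = 18.462·-16.382 − 132.198·106.106 = -14329.445472
x = (4484.743257·-16.382 − 132.198·-2820.398291) / -14329.445472 = -20.892780
y = (18.462·-2820.398291 − 4484.743257·106.106) / -14329.445472 = 36.842205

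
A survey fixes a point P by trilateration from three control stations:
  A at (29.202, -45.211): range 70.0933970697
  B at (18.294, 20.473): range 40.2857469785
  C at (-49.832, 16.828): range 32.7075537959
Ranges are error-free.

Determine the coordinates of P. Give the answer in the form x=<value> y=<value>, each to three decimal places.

x=-19.128 y=5.556

eq1: (x − 29.202)² + (y + 45.211)² = 70.0933970697²
eq2: (x − 18.294)² + (y − 20.473)² = 40.2857469785²
eq3: (x + 49.832)² + (y − 16.828)² = 32.7075537959²
eq1−eq2, eq1−eq3 (x²,y² cancel):
  -21.816·x + 131.368·y = 1147.165743
  -158.068·x + 124.078·y = 3712.918720
det = -21.816·124.078 − 131.368·-158.068 = 18058.191376
x = (1147.165743·124.078 − 131.368·3712.918720) / 18058.191376 = -19.128199
y = (-21.816·3712.918720 − 1147.165743·-158.068) / 18058.191376 = 5.555881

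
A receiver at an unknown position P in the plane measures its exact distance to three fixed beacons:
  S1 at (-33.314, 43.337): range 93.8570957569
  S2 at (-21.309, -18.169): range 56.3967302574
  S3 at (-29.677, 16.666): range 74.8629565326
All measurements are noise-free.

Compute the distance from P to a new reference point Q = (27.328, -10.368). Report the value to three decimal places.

13.126

eq1: (x + 33.314)² + (y − 43.337)² = 93.8570957569²
eq2: (x + 21.309)² + (y + 18.169)² = 56.3967302574²
eq3: (x + 29.677)² + (y − 16.666)² = 74.8629565326²
eq1−eq3, eq1−eq2 (x²,y² cancel):
  7.274·x − 53.342·y = 1375.253883
  24.010·x − 123.012·y = 3424.831117
det = 7.274·-123.012 − -53.342·24.010 = 385.952132
x = (1375.253883·-123.012 − -53.342·3424.831117) / 385.952132 = 35.016287
y = (7.274·3424.831117 − 1375.253883·24.010) / 385.952132 = -21.006813
|P − Q| = √((35.016287 − 27.328)² + (-21.006813 − -10.368)²) = 13.126085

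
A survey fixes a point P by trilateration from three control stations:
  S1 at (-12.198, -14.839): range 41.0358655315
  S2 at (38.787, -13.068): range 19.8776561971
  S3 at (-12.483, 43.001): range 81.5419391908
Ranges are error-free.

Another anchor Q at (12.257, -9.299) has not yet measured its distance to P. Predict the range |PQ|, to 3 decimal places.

23.994

eq1: (x + 12.198)² + (y + 14.839)² = 41.0358655315²
eq2: (x − 38.787)² + (y + 13.068)² = 19.8776561971²
eq3: (x + 12.483)² + (y − 43.001)² = 81.5419391908²
eq3−eq2, eq3−eq1 (x²,y² cancel):
  102.540·x − 112.138·y = 5924.259334
  0.570·x − 115.680·y = 3329.221422
det = 102.540·-115.680 − -112.138·0.570 = -11797.908540
x = (5924.259334·-115.680 − -112.138·3329.221422) / -11797.908540 = 26.444186
y = (102.540·3329.221422 − 5924.259334·0.570) / -11797.908540 = -28.649276
|P − Q| = √((26.444186 − 12.257)² + (-28.649276 − -9.299)²) = 23.993946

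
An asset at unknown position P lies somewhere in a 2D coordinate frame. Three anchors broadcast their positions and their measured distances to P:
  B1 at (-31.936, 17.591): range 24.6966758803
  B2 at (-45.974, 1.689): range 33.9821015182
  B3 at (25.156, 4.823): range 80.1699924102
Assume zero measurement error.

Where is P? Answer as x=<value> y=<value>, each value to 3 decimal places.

eq1: (x + 31.936)² + (y − 17.591)² = 24.6966758803²
eq2: (x + 45.974)² + (y − 1.689)² = 33.9821015182²
eq3: (x − 25.156)² + (y − 4.823)² = 80.1699924102²
eq3−eq2, eq3−eq1 (x²,y² cancel):
  -142.260·x − 6.268·y = 6732.820191
  -114.184·x + 25.536·y = 6490.567596
det = -142.260·25.536 − -6.268·-114.184 = -4348.456672
x = (6732.820191·25.536 − -6.268·6490.567596) / -4348.456672 = -48.893709
y = (-142.260·6490.567596 − 6732.820191·-114.184) / -4348.456672 = 35.545440

x=-48.894 y=35.545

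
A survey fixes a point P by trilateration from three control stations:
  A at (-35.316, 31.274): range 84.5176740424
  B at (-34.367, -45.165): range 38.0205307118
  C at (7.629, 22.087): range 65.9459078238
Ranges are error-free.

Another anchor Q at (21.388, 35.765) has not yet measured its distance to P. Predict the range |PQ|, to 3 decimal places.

eq1: (x + 35.316)² + (y − 31.274)² = 84.5176740424²
eq2: (x + 34.367)² + (y + 45.165)² = 38.0205307118²
eq3: (x − 7.629)² + (y − 22.087)² = 65.9459078238²
eq3−eq2, eq3−eq1 (x²,y² cancel):
  -83.992·x − 134.504·y = 5578.232707
  -85.890·x + 18.374·y = -1115.128745
det = -83.992·18.374 − -134.504·-85.890 = -13095.817568
x = (5578.232707·18.374 − -134.504·-1115.128745) / -13095.817568 = 3.626717
y = (-83.992·-1115.128745 − 5578.232707·-85.890) / -13095.817568 = -43.737346
|P − Q| = √((3.626717 − 21.388)² + (-43.737346 − 35.765)²) = 81.462176

81.462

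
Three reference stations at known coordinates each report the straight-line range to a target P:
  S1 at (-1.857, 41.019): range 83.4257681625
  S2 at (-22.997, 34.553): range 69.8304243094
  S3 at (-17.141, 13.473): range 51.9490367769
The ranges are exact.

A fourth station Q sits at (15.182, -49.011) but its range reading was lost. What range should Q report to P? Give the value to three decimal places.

eq1: (x + 1.857)² + (y − 41.019)² = 83.4257681625²
eq2: (x + 22.997)² + (y − 34.553)² = 69.8304243094²
eq3: (x + 17.141)² + (y − 13.473)² = 51.9490367769²
eq2−eq1, eq2−eq3 (x²,y² cancel):
  42.280·x + 12.932·y = -2120.335642
  11.712·x − 42.160·y = 930.149529
det = 42.280·-42.160 − 12.932·11.712 = -1933.984384
x = (-2120.335642·-42.160 − 12.932·930.149529) / -1933.984384 = -40.002731
y = (42.280·930.149529 − -2120.335642·11.712) / -1933.984384 = -33.175083
|P − Q| = √((-40.002731 − 15.182)² + (-33.175083 − -49.011)²) = 57.411939

57.412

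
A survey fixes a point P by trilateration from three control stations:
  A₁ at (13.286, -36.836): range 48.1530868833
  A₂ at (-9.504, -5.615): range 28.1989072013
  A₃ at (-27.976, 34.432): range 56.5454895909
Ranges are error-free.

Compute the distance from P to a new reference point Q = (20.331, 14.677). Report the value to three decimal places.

eq1: (x − 13.286)² + (y + 36.836)² = 48.1530868833²
eq2: (x + 9.504)² + (y + 5.615)² = 28.1989072013²
eq3: (x + 27.976)² + (y − 34.432)² = 56.5454895909²
eq1−eq2, eq1−eq3 (x²,y² cancel):
  -45.580·x + 62.442·y = 111.986958
  -82.524·x + 142.536·y = -443.862109
det = -45.580·142.536 − 62.442·-82.524 = -1343.827272
x = (111.986958·142.536 − 62.442·-443.862109) / -1343.827272 = -32.502548
y = (-45.580·-443.862109 − 111.986958·-82.524) / -1343.827272 = -21.932020
|P − Q| = √((-32.502548 − 20.331)² + (-21.932020 − 14.677)²) = 64.277556

64.278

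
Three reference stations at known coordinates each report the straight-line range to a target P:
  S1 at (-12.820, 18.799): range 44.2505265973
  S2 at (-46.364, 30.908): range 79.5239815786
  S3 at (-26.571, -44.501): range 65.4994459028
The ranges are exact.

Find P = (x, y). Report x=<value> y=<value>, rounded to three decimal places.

x=25.018 y=-4.144

eq1: (x + 12.820)² + (y − 18.799)² = 44.2505265973²
eq2: (x + 46.364)² + (y − 30.908)² = 79.5239815786²
eq3: (x + 26.571)² + (y + 44.501)² = 65.4994459028²
eq1−eq3, eq1−eq2 (x²,y² cancel):
  -27.502·x − 126.600·y = -163.466068
  -67.088·x + 24.218·y = -1778.784383
det = -27.502·24.218 − -126.600·-67.088 = -9159.384236
x = (-163.466068·24.218 − -126.600·-1778.784383) / -9159.384236 = 25.018377
y = (-27.502·-1778.784383 − -163.466068·-67.088) / -9159.384236 = -4.143676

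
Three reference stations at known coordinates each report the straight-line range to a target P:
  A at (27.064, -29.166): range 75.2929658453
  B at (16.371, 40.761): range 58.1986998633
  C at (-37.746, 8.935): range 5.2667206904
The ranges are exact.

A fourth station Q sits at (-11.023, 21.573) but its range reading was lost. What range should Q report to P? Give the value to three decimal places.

eq1: (x − 27.064)² + (y + 29.166)² = 75.2929658453²
eq2: (x − 16.371)² + (y − 40.761)² = 58.1986998633²
eq3: (x + 37.746)² + (y − 8.935)² = 5.2667206904²
eq2−eq1, eq2−eq3 (x²,y² cancel):
  21.386·x − 139.854·y = -2628.295150
  -108.234·x − 63.652·y = 2934.476298
det = 21.386·-63.652 − -139.854·-108.234 = -16498.219508
x = (-2628.295150·-63.652 − -139.854·2934.476298) / -16498.219508 = -35.015566
y = (21.386·2934.476298 − -2628.295150·-108.234) / -16498.219508 = 13.438674
|P − Q| = √((-35.015566 − -11.023)² + (13.438674 − 21.573)²) = 25.333979

25.334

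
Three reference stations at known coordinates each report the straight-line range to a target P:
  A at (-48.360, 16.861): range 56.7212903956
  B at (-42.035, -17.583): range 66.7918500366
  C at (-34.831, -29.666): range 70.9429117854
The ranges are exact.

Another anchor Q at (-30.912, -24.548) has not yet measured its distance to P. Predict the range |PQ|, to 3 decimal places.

eq1: (x + 48.360)² + (y − 16.861)² = 56.7212903956²
eq2: (x + 42.035)² + (y + 17.583)² = 66.7918500366²
eq3: (x + 34.831)² + (y + 29.666)² = 70.9429117854²
eq3−eq2, eq3−eq1 (x²,y² cancel):
  -14.408·x + 24.166·y = 554.578498
  -27.058·x + 93.054·y = 2345.304752
det = -14.408·93.054 − 24.166·-27.058 = -686.838404
x = (554.578498·93.054 − 24.166·2345.304752) / -686.838404 = 7.382940
y = (-14.408·2345.304752 − 554.578498·-27.058) / -686.838404 = 27.350488
|P − Q| = √((7.382940 − -30.912)² + (27.350488 − -24.548)²) = 64.497718

64.498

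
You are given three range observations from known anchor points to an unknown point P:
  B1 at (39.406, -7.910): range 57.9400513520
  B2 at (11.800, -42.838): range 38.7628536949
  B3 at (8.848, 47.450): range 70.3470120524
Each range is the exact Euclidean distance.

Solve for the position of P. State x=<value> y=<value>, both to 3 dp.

eq1: (x − 39.406)² + (y + 7.910)² = 57.9400513520²
eq2: (x − 11.800)² + (y + 42.838)² = 38.7628536949²
eq3: (x − 8.848)² + (y − 47.450)² = 70.3470120524²
eq1−eq3, eq1−eq2 (x²,y² cancel):
  -61.116·x + 110.720·y = -877.263886
  -55.212·x − 69.856·y = 2213.424032
det = -61.116·-69.856 − 110.720·-55.212 = 10382.391936
x = (-877.263886·-69.856 − 110.720·2213.424032) / 10382.391936 = -17.701910
y = (-61.116·2213.424032 − -877.263886·-55.212) / 10382.391936 = -17.694489

x=-17.702 y=-17.694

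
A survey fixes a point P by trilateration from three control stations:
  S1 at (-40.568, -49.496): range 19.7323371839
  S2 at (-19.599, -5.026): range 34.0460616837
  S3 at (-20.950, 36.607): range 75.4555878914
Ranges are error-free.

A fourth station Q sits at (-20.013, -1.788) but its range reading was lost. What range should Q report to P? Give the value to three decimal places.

eq1: (x + 40.568)² + (y + 49.496)² = 19.7323371839²
eq2: (x + 19.599)² + (y + 5.026)² = 34.0460616837²
eq3: (x + 20.950)² + (y − 36.607)² = 75.4555878914²
eq1−eq3, eq1−eq2 (x²,y² cancel):
  39.236·x + 172.206·y = -7620.822304
  41.938·x + 88.940·y = -4456.004348
det = 39.236·88.940 − 172.206·41.938 = -3732.325388
x = (-7620.822304·88.940 − 172.206·-4456.004348) / -3732.325388 = -23.994357
y = (39.236·-4456.004348 − -7620.822304·41.938) / -3732.325388 = -38.787149
|P − Q| = √((-23.994357 − -20.013)² + (-38.787149 − -1.788)²) = 37.212742

37.213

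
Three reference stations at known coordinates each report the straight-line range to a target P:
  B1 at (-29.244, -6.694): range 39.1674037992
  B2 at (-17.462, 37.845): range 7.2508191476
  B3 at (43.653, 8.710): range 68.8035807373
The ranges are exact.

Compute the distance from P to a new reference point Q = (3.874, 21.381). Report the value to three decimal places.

27.108

eq1: (x + 29.244)² + (y + 6.694)² = 39.1674037992²
eq2: (x + 17.462)² + (y − 37.845)² = 7.2508191476²
eq3: (x − 43.653)² + (y − 8.710)² = 68.8035807373²
eq1−eq3, eq1−eq2 (x²,y² cancel):
  145.794·x + 30.808·y = -2118.419865
  23.564·x + 89.078·y = 2318.655439
det = 145.794·89.078 − 30.808·23.564 = 12261.078220
x = (-2118.419865·89.078 − 30.808·2318.655439) / 12261.078220 = -21.216547
y = (145.794·2318.655439 − -2118.419865·23.564) / 12261.078220 = 31.641956
|P − Q| = √((-21.216547 − 3.874)² + (31.641956 − 21.381)²) = 27.107614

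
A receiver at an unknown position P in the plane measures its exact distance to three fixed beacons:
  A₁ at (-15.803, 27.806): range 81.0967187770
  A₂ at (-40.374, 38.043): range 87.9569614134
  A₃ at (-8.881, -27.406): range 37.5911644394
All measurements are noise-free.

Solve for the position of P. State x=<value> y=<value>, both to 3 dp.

eq1: (x + 15.803)² + (y − 27.806)² = 81.0967187770²
eq2: (x + 40.374)² + (y − 38.043)² = 87.9569614134²
eq3: (x + 8.881)² + (y + 27.406)² = 37.5911644394²
eq2−eq1, eq2−eq3 (x²,y² cancel):
  49.142·x − 20.474·y = -894.672015
  62.986·x − 130.898·y = 4075.962689
det = 49.142·-130.898 − -20.474·62.986 = -5143.014152
x = (-894.672015·-130.898 − -20.474·4075.962689) / -5143.014152 = -38.996983
y = (49.142·4075.962689 − -894.672015·62.986) / -5143.014152 = -49.903182

x=-38.997 y=-49.903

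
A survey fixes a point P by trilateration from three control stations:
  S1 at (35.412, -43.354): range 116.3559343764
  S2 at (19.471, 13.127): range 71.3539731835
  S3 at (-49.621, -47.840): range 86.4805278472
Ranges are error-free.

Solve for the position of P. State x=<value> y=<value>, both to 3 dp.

eq1: (x − 35.412)² + (y + 43.354)² = 116.3559343764²
eq2: (x − 19.471)² + (y − 13.127)² = 71.3539731835²
eq3: (x + 49.621)² + (y + 47.840)² = 86.4805278472²
eq2−eq1, eq2−eq3 (x²,y² cancel):
  31.882·x − 112.962·y = -5865.172886
  -138.184·x − 121.934·y = 1811.979063
det = 31.882·-121.934 − -112.962·-138.184 = -19497.040796
x = (-5865.172886·-121.934 − -112.962·1811.979063) / -19497.040796 = -47.178891
y = (31.882·1811.979063 − -5865.172886·-138.184) / -19497.040796 = 38.606040

x=-47.179 y=38.606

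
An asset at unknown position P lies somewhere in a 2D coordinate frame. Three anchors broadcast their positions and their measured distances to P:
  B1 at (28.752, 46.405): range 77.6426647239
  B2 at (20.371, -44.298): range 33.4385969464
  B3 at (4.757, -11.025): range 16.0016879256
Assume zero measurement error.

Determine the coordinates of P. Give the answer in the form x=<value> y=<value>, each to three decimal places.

eq1: (x − 28.752)² + (y − 46.405)² = 77.6426647239²
eq2: (x − 20.371)² + (y + 44.298)² = 33.4385969464²
eq3: (x − 4.757)² + (y + 11.025)² = 16.0016879256²
eq1−eq2, eq1−eq3 (x²,y² cancel):
  -16.762·x − 181.406·y = 4307.432536
  -47.990·x − 114.860·y = 2936.407514
det = -16.762·-114.860 − -181.406·-47.990 = -6780.390620
x = (4307.432536·-114.860 − -181.406·2936.407514) / -6780.390620 = -5.594108
y = (-16.762·2936.407514 − 4307.432536·-47.990) / -6780.390620 = -23.227810

x=-5.594 y=-23.228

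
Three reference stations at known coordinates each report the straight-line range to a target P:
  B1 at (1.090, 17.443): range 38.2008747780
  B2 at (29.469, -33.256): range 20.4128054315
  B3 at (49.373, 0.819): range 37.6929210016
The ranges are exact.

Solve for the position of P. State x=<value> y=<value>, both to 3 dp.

eq1: (x − 1.090)² + (y − 17.443)² = 38.2008747780²
eq2: (x − 29.469)² + (y + 33.256)² = 20.4128054315²
eq3: (x − 49.373)² + (y − 0.819)² = 37.6929210016²
eq3−eq1, eq3−eq2 (x²,y² cancel):
  -96.566·x + 33.248·y = -2171.468081
  -39.808·x − 68.150·y = 540.093275
det = -96.566·-68.150 − 33.248·-39.808 = 7904.509284
x = (-2171.468081·-68.150 − 33.248·540.093275) / 7904.509284 = 16.449918
y = (-96.566·540.093275 − -2171.468081·-39.808) / 7904.509284 = -17.533846

x=16.450 y=-17.534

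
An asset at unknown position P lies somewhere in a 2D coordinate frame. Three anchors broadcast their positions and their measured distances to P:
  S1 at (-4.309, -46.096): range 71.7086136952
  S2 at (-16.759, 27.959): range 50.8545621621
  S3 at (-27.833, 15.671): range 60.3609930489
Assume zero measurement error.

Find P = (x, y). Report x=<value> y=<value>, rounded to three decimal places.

eq1: (x + 4.309)² + (y + 46.096)² = 71.7086136952²
eq2: (x + 16.759)² + (y − 27.959)² = 50.8545621621²
eq3: (x + 27.833)² + (y − 15.671)² = 60.3609930489²
eq3−eq2, eq3−eq1 (x²,y² cancel):
  22.148·x + 24.576·y = 1099.576621
  47.048·x − 123.534·y = -375.523229
det = 22.148·-123.534 − 24.576·47.048 = -3892.282680
x = (1099.576621·-123.534 − 24.576·-375.523229) / -3892.282680 = 32.527504
y = (22.148·-375.523229 − 1099.576621·47.048) / -3892.282680 = 15.427957

x=32.528 y=15.428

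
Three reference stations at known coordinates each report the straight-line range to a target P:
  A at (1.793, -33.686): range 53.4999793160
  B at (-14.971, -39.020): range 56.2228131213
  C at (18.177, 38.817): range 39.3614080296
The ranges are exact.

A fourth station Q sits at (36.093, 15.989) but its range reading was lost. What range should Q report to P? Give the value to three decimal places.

eq1: (x − 1.793)² + (y + 33.686)² = 53.4999793160²
eq2: (x + 14.971)² + (y + 39.020)² = 56.2228131213²
eq3: (x − 18.177)² + (y − 38.817)² = 39.3614080296²
eq2−eq1, eq2−eq3 (x²,y² cancel):
  33.528·x + 10.668·y = -309.972868
  66.296·x + 155.674·y = 1702.155850
det = 33.528·155.674 − 10.668·66.296 = 4512.192144
x = (-309.972868·155.674 − 10.668·1702.155850) / 4512.192144 = -14.718636
y = (33.528·1702.155850 − -309.972868·66.296) / 4512.192144 = 17.202247
|P − Q| = √((-14.718636 − 36.093)² + (17.202247 − 15.989)²) = 50.826119

50.826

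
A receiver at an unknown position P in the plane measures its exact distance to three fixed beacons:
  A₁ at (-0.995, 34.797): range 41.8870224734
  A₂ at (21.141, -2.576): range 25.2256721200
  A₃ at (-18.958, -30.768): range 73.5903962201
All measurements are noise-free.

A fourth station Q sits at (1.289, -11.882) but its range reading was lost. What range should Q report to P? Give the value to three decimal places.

45.943

eq1: (x + 0.995)² + (y − 34.797)² = 41.8870224734²
eq2: (x − 21.141)² + (y + 2.576)² = 25.2256721200²
eq3: (x + 18.958)² + (y + 30.768)² = 73.5903962201²
eq3−eq2, eq3−eq1 (x²,y² cancel):
  80.198·x + 56.384·y = 3926.713951
  35.926·x + 131.130·y = 3566.769410
det = 80.198·131.130 − 56.384·35.926 = 8490.712156
x = (3926.713951·131.130 − 56.384·3566.769410) / 8490.712156 = 36.958181
y = (80.198·3566.769410 − 3926.713951·35.926) / 8490.712156 = 17.074734
|P − Q| = √((36.958181 − 1.289)² + (17.074734 − -11.882)²) = 45.943257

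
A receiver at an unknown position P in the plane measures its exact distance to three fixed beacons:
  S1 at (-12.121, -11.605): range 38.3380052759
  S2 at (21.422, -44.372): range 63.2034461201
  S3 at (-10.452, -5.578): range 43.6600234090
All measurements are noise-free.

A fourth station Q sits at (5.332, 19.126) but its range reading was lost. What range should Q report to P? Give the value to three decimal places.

72.568

eq1: (x + 12.121)² + (y + 11.605)² = 38.3380052759²
eq2: (x − 21.422)² + (y + 44.372)² = 63.2034461201²
eq3: (x + 10.452)² + (y + 5.578)² = 43.6600234090²
eq1−eq2, eq1−eq3 (x²,y² cancel):
  67.086·x − 65.534·y = -378.691151
  3.338·x + 12.054·y = -577.631274
det = 67.086·12.054 − -65.534·3.338 = 1027.407136
x = (-378.691151·12.054 − -65.534·-577.631274) / 1027.407136 = -41.287655
y = (67.086·-577.631274 − -378.691151·3.338) / 1027.407136 = -36.486899
|P − Q| = √((-41.287655 − 5.332)² + (-36.486899 − 19.126)²) = 72.568497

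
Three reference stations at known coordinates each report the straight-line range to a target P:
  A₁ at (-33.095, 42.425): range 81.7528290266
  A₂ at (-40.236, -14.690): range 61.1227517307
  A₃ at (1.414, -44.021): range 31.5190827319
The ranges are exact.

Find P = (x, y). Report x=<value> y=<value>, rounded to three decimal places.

eq1: (x + 33.095)² + (y − 42.425)² = 81.7528290266²
eq2: (x + 40.236)² + (y + 14.690)² = 61.1227517307²
eq3: (x − 1.414)² + (y + 44.021)² = 31.5190827319²
eq3−eq1, eq3−eq2 (x²,y² cancel):
  -69.018·x + 172.892·y = -4734.760665
  -83.300·x + 58.662·y = -2847.654244
det = -69.018·58.662 − 172.892·-83.300 = 10353.169684
x = (-4734.760665·58.662 − 172.892·-2847.654244) / 10353.169684 = 20.726610
y = (-69.018·-2847.654244 − -4734.760665·-83.300) / 10353.169684 = -19.111651

x=20.727 y=-19.112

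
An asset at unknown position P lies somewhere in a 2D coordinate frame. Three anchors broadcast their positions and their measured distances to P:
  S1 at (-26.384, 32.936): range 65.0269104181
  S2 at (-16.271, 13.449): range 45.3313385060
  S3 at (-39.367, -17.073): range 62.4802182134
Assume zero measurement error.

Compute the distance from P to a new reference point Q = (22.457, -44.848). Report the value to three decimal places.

35.110

eq1: (x + 26.384)² + (y − 32.936)² = 65.0269104181²
eq2: (x + 16.271)² + (y − 13.449)² = 45.3313385060²
eq3: (x + 39.367)² + (y + 17.073)² = 62.4802182134²
eq2−eq1, eq2−eq3 (x²,y² cancel):
  -20.226·x + 38.974·y = -838.294318
  -46.192·x − 61.044·y = -453.220441
det = -20.226·-61.044 − 38.974·-46.192 = 3034.962952
x = (-838.294318·-61.044 − 38.974·-453.220441) / 3034.962952 = 22.681217
y = (-20.226·-453.220441 − -838.294318·-46.192) / 3034.962952 = -9.738391
|P − Q| = √((22.681217 − 22.457)² + (-9.738391 − -44.848)²) = 35.110325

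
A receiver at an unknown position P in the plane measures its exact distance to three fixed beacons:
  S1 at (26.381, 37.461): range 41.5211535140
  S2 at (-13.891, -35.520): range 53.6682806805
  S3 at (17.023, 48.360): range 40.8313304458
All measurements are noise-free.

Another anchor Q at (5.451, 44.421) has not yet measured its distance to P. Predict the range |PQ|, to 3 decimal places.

eq1: (x − 26.381)² + (y − 37.461)² = 41.5211535140²
eq2: (x + 13.891)² + (y + 35.520)² = 53.6682806805²
eq3: (x − 17.023)² + (y − 48.360)² = 40.8313304458²
eq3−eq2, eq3−eq1 (x²,y² cancel):
  -61.828·x − 167.760·y = -2386.928653
  18.716·x − 21.798·y = -585.997090
det = -61.828·-21.798 − -167.760·18.716 = 4487.522904
x = (-2386.928653·-21.798 − -167.760·-585.997090) / 4487.522904 = -10.312282
y = (-61.828·-585.997090 − -2386.928653·18.716) / 4487.522904 = 18.028829
|P − Q| = √((-10.312282 − 5.451)² + (18.028829 − 44.421)²) = 30.741303

30.741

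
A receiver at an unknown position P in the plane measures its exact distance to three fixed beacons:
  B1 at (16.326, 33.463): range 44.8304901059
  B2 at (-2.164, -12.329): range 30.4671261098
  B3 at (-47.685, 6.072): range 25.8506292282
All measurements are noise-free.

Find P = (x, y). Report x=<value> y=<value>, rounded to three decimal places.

x=-22.233 y=10.594

eq1: (x − 16.326)² + (y − 33.463)² = 44.8304901059²
eq2: (x + 2.164)² + (y + 12.329)² = 30.4671261098²
eq3: (x + 47.685)² + (y − 6.072)² = 25.8506292282²
eq2−eq1, eq2−eq3 (x²,y² cancel):
  36.980·x + 91.584·y = 148.096438
  -91.042·x + 36.802·y = 2414.032014
det = 36.980·36.802 − 91.584·-91.042 = 9698.928488
x = (148.096438·36.802 − 91.584·2414.032014) / 9698.928488 = -22.233019
y = (36.980·2414.032014 − 148.096438·-91.042) / 9698.928488 = 10.594356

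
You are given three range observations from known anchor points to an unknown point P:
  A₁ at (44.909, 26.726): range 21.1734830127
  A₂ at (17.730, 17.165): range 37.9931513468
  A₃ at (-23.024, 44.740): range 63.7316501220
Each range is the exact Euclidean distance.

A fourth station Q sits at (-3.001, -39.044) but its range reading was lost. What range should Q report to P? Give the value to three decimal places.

eq1: (x − 44.909)² + (y − 26.726)² = 21.1734830127²
eq2: (x − 17.730)² + (y − 17.165)² = 37.9931513468²
eq3: (x + 23.024)² + (y − 44.740)² = 63.7316501220²
eq1−eq3, eq1−eq2 (x²,y² cancel):
  -135.866·x + 36.028·y = -3812.732025
  -54.358·x − 19.122·y = -3117.270398
det = -135.866·-19.122 − 36.028·-54.358 = 4556.439676
x = (-3812.732025·-19.122 − 36.028·-3117.270398) / 4556.439676 = 40.649299
y = (-135.866·-3117.270398 − -3812.732025·-54.358) / 4556.439676 = 47.466572
|P − Q| = √((40.649299 − -3.001)² + (47.466572 − -39.044)²) = 96.899059

96.899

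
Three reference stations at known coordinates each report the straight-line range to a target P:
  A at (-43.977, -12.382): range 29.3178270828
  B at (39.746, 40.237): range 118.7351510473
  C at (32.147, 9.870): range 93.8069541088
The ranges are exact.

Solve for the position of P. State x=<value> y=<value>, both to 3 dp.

x=-46.272 y=-41.610

eq1: (x + 43.977)² + (y + 12.382)² = 29.3178270828²
eq2: (x − 39.746)² + (y − 40.237)² = 118.7351510473²
eq3: (x − 32.147)² + (y − 9.870)² = 93.8069541088²
eq2−eq1, eq2−eq3 (x²,y² cancel):
  -167.446·x − 105.238·y = 12127.030877
  -15.198·x − 60.734·y = 3230.377279
det = -167.446·-60.734 − -105.238·-15.198 = 8570.258240
x = (12127.030877·-60.734 − -105.238·3230.377279) / 8570.258240 = -46.272194
y = (-167.446·3230.377279 − 12127.030877·-15.198) / 8570.258240 = -41.609848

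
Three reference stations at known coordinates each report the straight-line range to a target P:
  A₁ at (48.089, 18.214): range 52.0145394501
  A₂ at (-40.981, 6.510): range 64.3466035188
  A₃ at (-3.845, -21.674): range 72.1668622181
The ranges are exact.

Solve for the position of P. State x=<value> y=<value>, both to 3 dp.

x=6.701 y=49.718

eq1: (x − 48.089)² + (y − 18.214)² = 52.0145394501²
eq2: (x + 40.981)² + (y − 6.510)² = 64.3466035188²
eq3: (x + 3.845)² + (y + 21.674)² = 72.1668622181²
eq1−eq3, eq1−eq2 (x²,y² cancel):
  -103.868·x − 79.776·y = -4662.299104
  -178.140·x − 23.408·y = -2357.452326
det = -103.868·-23.408 − -79.776·-178.140 = -11779.954496
x = (-4662.299104·-23.408 − -79.776·-2357.452326) / -11779.954496 = 6.700622
y = (-103.868·-2357.452326 − -4662.299104·-178.140) / -11779.954496 = 49.718198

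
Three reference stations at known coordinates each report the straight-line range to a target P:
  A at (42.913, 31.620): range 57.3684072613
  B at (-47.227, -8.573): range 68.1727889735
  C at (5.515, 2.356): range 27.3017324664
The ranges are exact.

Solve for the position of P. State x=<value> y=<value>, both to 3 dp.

x=19.823 y=-20.896

eq1: (x − 42.913)² + (y − 31.620)² = 57.3684072613²
eq2: (x + 47.227)² + (y + 8.573)² = 68.1727889735²
eq3: (x − 5.515)² + (y − 2.356)² = 27.3017324664²
eq3−eq1, eq3−eq2 (x²,y² cancel):
  74.796·x + 58.528·y = 259.634452
  -105.484·x − 21.858·y = -1634.224664
det = 74.796·-21.858 − 58.528·-105.484 = 4538.876584
x = (259.634452·-21.858 − 58.528·-1634.224664) / 4538.876584 = 19.822705
y = (74.796·-1634.224664 − 259.634452·-105.484) / 4538.876584 = -20.896401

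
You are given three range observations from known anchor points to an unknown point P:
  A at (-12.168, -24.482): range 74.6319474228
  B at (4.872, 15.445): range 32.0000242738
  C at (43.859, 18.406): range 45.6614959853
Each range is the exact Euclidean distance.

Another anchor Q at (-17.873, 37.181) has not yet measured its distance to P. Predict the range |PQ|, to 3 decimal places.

28.187

eq1: (x + 12.168)² + (y + 24.482)² = 74.6319474228²
eq2: (x − 4.872)² + (y − 15.445)² = 32.0000242738²
eq3: (x − 43.859)² + (y − 18.406)² = 45.6614959853²
eq1−eq3, eq1−eq2 (x²,y² cancel):
  112.054·x + 85.776·y = 4999.919530
  34.080·x + 79.854·y = 4060.781884
det = 112.054·79.854 − 85.776·34.080 = 6024.714036
x = (4999.919530·79.854 − 85.776·4060.781884) / 6024.714036 = 8.456160
y = (112.054·4060.781884 − 4999.919530·34.080) / 6024.714036 = 47.243669
|P − Q| = √((8.456160 − -17.873)² + (47.243669 − 37.181)²) = 28.186557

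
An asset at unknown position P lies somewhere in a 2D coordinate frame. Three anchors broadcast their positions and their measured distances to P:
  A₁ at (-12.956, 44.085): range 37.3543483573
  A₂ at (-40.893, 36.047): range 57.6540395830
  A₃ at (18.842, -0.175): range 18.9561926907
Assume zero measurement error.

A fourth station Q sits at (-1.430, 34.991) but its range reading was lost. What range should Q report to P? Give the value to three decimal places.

eq1: (x + 12.956)² + (y − 44.085)² = 37.3543483573²
eq2: (x + 40.893)² + (y − 36.047)² = 57.6540395830²
eq3: (x − 18.842)² + (y + 0.175)² = 18.9561926907²
eq3−eq1, eq3−eq2 (x²,y² cancel):
  -63.596·x + 88.520·y = 720.283472
  -119.470·x + 72.444·y = -348.078970
det = -63.596·72.444 − 88.520·-119.470 = 5968.335776
x = (720.283472·72.444 − 88.520·-348.078970) / 5968.335776 = 13.905412
y = (-63.596·-348.078970 − 720.283472·-119.470) / 5968.335776 = 18.127113
|P − Q| = √((13.905412 − -1.430)² + (18.127113 − 34.991)²) = 22.793980

22.794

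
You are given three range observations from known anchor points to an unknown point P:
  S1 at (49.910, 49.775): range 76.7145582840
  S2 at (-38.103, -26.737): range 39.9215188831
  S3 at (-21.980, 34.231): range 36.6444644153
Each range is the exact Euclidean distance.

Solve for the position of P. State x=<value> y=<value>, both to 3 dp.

eq1: (x − 49.910)² + (y − 49.775)² = 76.7145582840²
eq2: (x + 38.103)² + (y + 26.737)² = 39.9215188831²
eq3: (x + 21.980)² + (y − 34.231)² = 36.6444644153²
eq3−eq1, eq3−eq2 (x²,y² cancel):
  143.780·x + 31.088·y = -1228.629716
  -32.246·x − 121.936·y = 260.913119
det = 143.780·-121.936 − 31.088·-32.246 = -16529.494432
x = (-1228.629716·-121.936 − 31.088·260.913119) / -16529.494432 = -8.572732
y = (143.780·260.913119 − -1228.629716·-32.246) / -16529.494432 = 0.127306

x=-8.573 y=0.127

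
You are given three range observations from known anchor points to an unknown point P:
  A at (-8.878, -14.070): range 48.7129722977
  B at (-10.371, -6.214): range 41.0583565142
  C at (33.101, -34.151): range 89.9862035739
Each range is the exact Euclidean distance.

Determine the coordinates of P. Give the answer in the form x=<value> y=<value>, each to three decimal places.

eq1: (x + 8.878)² + (y + 14.070)² = 48.7129722977²
eq2: (x + 10.371)² + (y + 6.214)² = 41.0583565142²
eq3: (x − 33.101)² + (y + 34.151)² = 89.9862035739²
eq3−eq1, eq3−eq2 (x²,y² cancel):
  -83.958·x + 40.162·y = 3739.379946
  -86.944·x + 55.874·y = 4295.932629
det = -83.958·55.874 − 40.162·-86.944 = -1199.224364
x = (3739.379946·55.874 − 40.162·4295.932629) / -1199.224364 = -30.353677
y = (-83.958·4295.932629 − 3739.379946·-86.944) / -1199.224364 = 29.653552

x=-30.354 y=29.654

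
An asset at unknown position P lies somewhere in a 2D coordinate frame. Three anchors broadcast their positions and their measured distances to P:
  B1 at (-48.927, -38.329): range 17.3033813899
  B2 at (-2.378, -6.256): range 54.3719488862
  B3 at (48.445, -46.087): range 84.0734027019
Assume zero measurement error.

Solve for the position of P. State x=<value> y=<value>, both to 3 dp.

x=-35.566 y=-49.324

eq1: (x + 48.927)² + (y + 38.329)² = 17.3033813899²
eq2: (x + 2.378)² + (y + 6.256)² = 54.3719488862²
eq3: (x − 48.445)² + (y + 46.087)² = 84.0734027019²
eq2−eq1, eq2−eq3 (x²,y² cancel):
  -93.098·x − 64.146·y = 6475.072968
  101.646·x − 79.662·y = 314.108958
det = -93.098·-79.662 − -64.146·101.646 = 13936.557192
x = (6475.072968·-79.662 − -64.146·314.108958) / 13936.557192 = -35.566060
y = (-93.098·314.108958 − 6475.072968·101.646) / 13936.557192 = -49.324103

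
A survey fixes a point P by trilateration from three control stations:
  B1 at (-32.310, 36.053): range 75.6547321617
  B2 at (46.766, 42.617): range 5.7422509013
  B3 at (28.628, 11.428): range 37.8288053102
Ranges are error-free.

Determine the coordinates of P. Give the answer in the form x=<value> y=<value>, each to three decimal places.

eq1: (x + 32.310)² + (y − 36.053)² = 75.6547321617²
eq2: (x − 46.766)² + (y − 42.617)² = 5.7422509013²
eq3: (x − 28.628)² + (y − 11.428)² = 37.8288053102²
eq3−eq2, eq3−eq1 (x²,y² cancel):
  36.276·x + 62.378·y = 4451.150943
  -121.876·x + 49.250·y = -2899.026646
det = 36.276·49.250 − 62.378·-121.876 = 9388.974128
x = (4451.150943·49.250 − 62.378·-2899.026646) / 9388.974128 = 42.608986
y = (36.276·-2899.026646 − 4451.150943·-121.876) / 9388.974128 = 46.578399

x=42.609 y=46.578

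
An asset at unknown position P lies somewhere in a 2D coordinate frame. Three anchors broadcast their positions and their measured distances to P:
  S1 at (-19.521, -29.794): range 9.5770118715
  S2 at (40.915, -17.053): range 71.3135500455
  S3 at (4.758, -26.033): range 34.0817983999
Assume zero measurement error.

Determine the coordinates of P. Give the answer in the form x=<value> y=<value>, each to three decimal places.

x=-28.699 y=-32.531

eq1: (x + 19.521)² + (y + 29.794)² = 9.5770118715²
eq2: (x − 40.915)² + (y + 17.053)² = 71.3135500455²
eq3: (x − 4.758)² + (y + 26.033)² = 34.0817983999²
eq2−eq1, eq2−eq3 (x²,y² cancel):
  -120.872·x − 25.482·y = 4297.813107
  -72.314·x − 17.960·y = 2659.567057
det = -120.872·-17.960 − -25.482·-72.314 = 328.155772
x = (4297.813107·-17.960 − -25.482·2659.567057) / 328.155772 = -28.698674
y = (-120.872·2659.567057 − 4297.813107·-72.314) / 328.155772 = -32.530686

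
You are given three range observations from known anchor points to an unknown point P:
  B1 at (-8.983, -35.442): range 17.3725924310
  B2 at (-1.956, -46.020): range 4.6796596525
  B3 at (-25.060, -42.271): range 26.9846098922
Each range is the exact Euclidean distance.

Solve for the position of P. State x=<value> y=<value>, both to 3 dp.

x=0.867 y=-49.752

eq1: (x + 8.983)² + (y + 35.442)² = 17.3725924310²
eq2: (x + 1.956)² + (y + 46.020)² = 4.6796596525²
eq3: (x + 25.060)² + (y + 42.271)² = 26.9846098922²
eq1−eq3, eq1−eq2 (x²,y² cancel):
  -32.154·x − 13.658·y = 651.649185
  14.054·x − 21.156·y = 1064.744436
det = -32.154·-21.156 − -13.658·14.054 = 872.199556
x = (651.649185·-21.156 − -13.658·1064.744436) / 872.199556 = 0.866762
y = (-32.154·1064.744436 − 651.649185·14.054) / 872.199556 = -49.752456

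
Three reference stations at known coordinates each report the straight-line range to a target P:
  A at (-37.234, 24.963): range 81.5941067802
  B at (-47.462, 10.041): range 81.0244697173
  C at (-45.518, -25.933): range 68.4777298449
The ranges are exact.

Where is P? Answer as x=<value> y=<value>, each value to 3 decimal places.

x=22.822 y=-30.272

eq1: (x + 37.234)² + (y − 24.963)² = 81.5941067802²
eq2: (x + 47.462)² + (y − 10.041)² = 81.0244697173²
eq3: (x + 45.518)² + (y + 25.933)² = 68.4777298449²
eq2−eq1, eq2−eq3 (x²,y² cancel):
  20.456·x + 29.844·y = -436.574568
  3.888·x − 71.948·y = 2266.710896
det = 20.456·-71.948 − 29.844·3.888 = -1587.801760
x = (-436.574568·-71.948 − 29.844·2266.710896) / -1587.801760 = 22.822152
y = (20.456·2266.710896 − -436.574568·3.888) / -1587.801760 = -30.271562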